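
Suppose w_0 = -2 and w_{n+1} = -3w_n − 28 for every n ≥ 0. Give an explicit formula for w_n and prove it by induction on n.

Claim: w_n = 5·(-3)^n − 7.

Base case: w_0 = -2, and 5·(-3)^0 − 7 = 5 − 7 = -2.
Assume w_m = 5·(-3)^m − 7 for some m ≥ 0.
Then w_{m+1} = -3w_m − 28 = -3·(5·(-3)^m − 7) − 28 = -15·(-3)^m + 21 − 28 = 5·(-3)^{m+1} − 7.
By induction, w_n = 5·(-3)^n − 7 for all n ≥ 0.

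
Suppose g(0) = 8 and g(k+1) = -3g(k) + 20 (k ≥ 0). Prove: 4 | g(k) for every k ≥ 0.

Base case: g(0) = 8 = 4·2, so 4 | g(0).
Assume 4 | g(r), so g(r) = 4t for some integer t.
Then g(r+1) = -3g(r) + 20 = -3·(4t) + 20 = 4(-3t + 5), so 4 | g(r+1).
So the property holds for r+1, and by induction 4 | g(k) for all k ≥ 0.

4 | g(k)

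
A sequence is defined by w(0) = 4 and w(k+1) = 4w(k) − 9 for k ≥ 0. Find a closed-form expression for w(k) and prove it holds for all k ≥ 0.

Claim: w(k) = 4^k + 3.

Base case: w(0) = 4, and 4^0 + 3 = 1 + 3 = 4.
Assume w(j) = 4^j + 3 for some j ≥ 0.
Then w(j+1) = 4w(j) − 9 = 4·(4^j + 3) − 9 = 4^{j+1} + 12 − 9 = 4^{j+1} + 3.
So the formula holds for j+1, and by induction w(k) = 4^k + 3 for all k ≥ 0.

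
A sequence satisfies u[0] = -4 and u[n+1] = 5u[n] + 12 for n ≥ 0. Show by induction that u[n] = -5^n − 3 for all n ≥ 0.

Base case: u[0] = -4, and -5^0 − 3 = -1 − 3 = -4.
Assume u[j] = -5^j − 3 for some j ≥ 0.
Then u[j+1] = 5u[j] + 12 = 5·(-5^j − 3) + 12 = -5^{j+1} − 15 + 12 = -5^{j+1} − 3.
Hence u[n] = -5^n − 3 for every n ≥ 0, by induction.

u[n] = -5^n − 3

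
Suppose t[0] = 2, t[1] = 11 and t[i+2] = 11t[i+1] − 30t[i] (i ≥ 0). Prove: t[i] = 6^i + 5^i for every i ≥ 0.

Base cases: t[0] = 2 and 6^0 + 5^0 = 2; t[1] = 11 and 6^1 + 5^1 = 11.
Assume t[j] = 6^j + 5^j for all 0 ≤ j ≤ k, where k ≥ 1.
Then t[k+1] = 11t[k] − 30t[k−1] = 11·(6^k + 5^k) − 30·(6^{k−1} + 5^{k−1}) = (11·6 − 30)6^{k−1} + (11·5 − 30)5^{k−1} = 36·6^{k−1} + 25·5^{k−1} = 6^{k+1} + 5^{k+1}.
By strong induction, t[i] = 6^i + 5^i for all i ≥ 0.

t[i] = 6^i + 5^i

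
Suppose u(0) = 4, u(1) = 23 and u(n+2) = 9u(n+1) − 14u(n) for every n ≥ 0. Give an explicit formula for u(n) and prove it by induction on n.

Claim: u(n) = 3·7^n + 2^n.

Base cases: u(0) = 4 and 3·7^0 + 2^0 = 4; u(1) = 23 and 3·7^1 + 2^1 = 23.
Assume u(j) = 3·7^j + 2^j for all 0 ≤ j ≤ r, where r ≥ 1.
Then u(r+1) = 9u(r) − 14u(r−1) = 9·(3·7^r + 2^r) − 14·(3·7^{r−1} + 2^{r−1}) = 3·(9·7 − 14)7^{r−1} + (9·2 − 14)2^{r−1} = 147·7^{r−1} + 4·2^{r−1} = 3·7^{r+1} + 2^{r+1}.
Hence u(n) = 3·7^n + 2^n for every n ≥ 0, by strong induction.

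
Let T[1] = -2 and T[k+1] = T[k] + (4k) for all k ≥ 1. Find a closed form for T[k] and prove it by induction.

Claim: T[k] = 2k^2 − 2k − 2.

Base case: T[1] = -2, and 2·1^2 − 2·1 − 2 = -2.
Assume T[j] = 2j^2 − 2j − 2.
Then T[j+1] = T[j] + (4j) = (2j^2 − 2j − 2) + (4j) = 2j^2 + 2j − 2,
and 2·(j+1)^2 − 2·(j+1) − 2 = 2j^2 + 2j − 2.
This completes the inductive step, so T[k] = 2k^2 − 2k − 2 for all k ≥ 1.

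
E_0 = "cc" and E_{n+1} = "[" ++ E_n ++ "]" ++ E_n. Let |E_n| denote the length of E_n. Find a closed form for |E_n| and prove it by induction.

Claim: |E_n| = 2^{n+2} − 2.

Base case: |E_0| = 2, and 2^{0+2} − 2 = 2.
Assume |E_k| = 2^{k+2} − 2.
Then |E_{k+1}| = 1 + |E_k| + 1 + |E_k| = 2|E_k| + 2 = 2(2^{k+2} − 2) + 2 = 2^{k+3} − 4 + 2 = 2^{k+3} − 2.
This completes the inductive step, so |E_n| = 2^{n+2} − 2 for all n ≥ 0.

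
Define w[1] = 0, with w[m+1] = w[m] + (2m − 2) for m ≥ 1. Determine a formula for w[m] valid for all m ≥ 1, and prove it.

Claim: w[m] = m^2 − 3m + 2.

Base case: w[1] = 0, and 1^2 − 3·1 + 2 = 0.
Assume w[k] = k^2 − 3k + 2.
Then w[k+1] = w[k] + (2k − 2) = (k^2 − 3k + 2) + (2k − 2) = k^2 − k,
and (k+1)^2 − 3·(k+1) + 2 = k^2 − k.
Hence w[m] = m^2 − 3m + 2 for every m ≥ 1, by induction.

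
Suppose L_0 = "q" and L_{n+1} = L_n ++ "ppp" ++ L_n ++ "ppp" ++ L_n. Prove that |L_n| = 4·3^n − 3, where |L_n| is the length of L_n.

Base case: |L_0| = 1, and 4·3^0 − 3 = 1.
Assume |L_m| = 4·3^m − 3.
Then |L_{m+1}| = 3|L_m| + 6 = 3(4·3^m − 3) + 6 = 4·3^{m+1} − 9 + 6 = 4·3^{m+1} − 3.
By induction, |L_n| = 4·3^n − 3 for all n ≥ 0.

|L_n| = 4·3^n − 3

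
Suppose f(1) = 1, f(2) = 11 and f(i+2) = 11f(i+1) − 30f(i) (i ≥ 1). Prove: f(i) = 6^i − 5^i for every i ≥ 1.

Base cases: f(1) = 1 and 6^1 − 5^1 = 1; f(2) = 11 and 6^2 − 5^2 = 11.
Assume f(j) = 6^j − 5^j for all 1 ≤ j ≤ m, where m ≥ 2.
Then f(m+1) = 11f(m) − 30f(m−1) = 11·(6^m − 5^m) − 30·(6^{m−1} − 5^{m−1}) = (11·6 − 30)6^{m−1} − (11·5 − 30)5^{m−1} = 36·6^{m−1} − 25·5^{m−1} = 6^{m+1} − 5^{m+1}.
So the formula holds for m+1, and by strong induction f(i) = 6^i − 5^i for all i ≥ 1.

f(i) = 6^i − 5^i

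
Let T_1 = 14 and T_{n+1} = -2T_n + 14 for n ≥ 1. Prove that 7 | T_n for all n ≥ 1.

Base case: T_1 = 14 = 7·2, so 7 | T_1.
Assume 7 | T_r, so T_r = 7t for some integer t.
Then T_{r+1} = -2T_r + 14 = -2·(7t) + 14 = 7(-2t + 2), so 7 | T_{r+1}.
This completes the inductive step, so 7 | T_n for all n ≥ 1.

7 | T_n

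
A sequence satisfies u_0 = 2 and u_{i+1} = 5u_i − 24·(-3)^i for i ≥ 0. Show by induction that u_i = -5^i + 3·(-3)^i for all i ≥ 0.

Base case: u_0 = 2, and -5^0 + 3·(-3)^0 = -1 + 3 = 2.
Assume u_j = -5^j + 3·(-3)^j for some j ≥ 0.
Then u_{j+1} = 5u_j − 24·(-3)^j = 5·(-5^j + 3·(-3)^j) − 24·(-3)^j = -5^{j+1} + 15·(-3)^j − 24·(-3)^j = -5^{j+1} − 9·(-3)^j = -5^{j+1} + 3·(-3)^{j+1}.
By induction, u_i = -5^i + 3·(-3)^i for all i ≥ 0.

u_i = -5^i + 3·(-3)^i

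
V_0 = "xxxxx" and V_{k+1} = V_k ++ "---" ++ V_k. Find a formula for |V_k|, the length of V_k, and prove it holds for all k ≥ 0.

Claim: |V_k| = 2^{k+3} − 3.

Base case: |V_0| = 5, and 2^{0+3} − 3 = 5.
Assume |V_m| = 2^{m+3} − 3.
Then |V_{m+1}| = |V_m| + 3 + |V_m| = 2|V_m| + 3 = 2(2^{m+3} − 3) + 3 = 2^{m+1+3} − 6 + 3 = 2^{m+1+3} − 3.
Hence |V_k| = 2^{k+3} − 3 for every k ≥ 0, by induction.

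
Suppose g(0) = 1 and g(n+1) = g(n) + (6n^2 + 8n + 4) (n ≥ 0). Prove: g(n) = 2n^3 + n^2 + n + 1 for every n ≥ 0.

Base case: g(0) = 1, and 2·0^3 + 0^2 + 0 + 1 = 1.
Assume g(k) = 2k^3 + k^2 + k + 1.
Then g(k+1) = g(k) + (6k^2 + 8k + 4) = (2k^3 + k^2 + k + 1) + (6k^2 + 8k + 4) = 2k^3 + 7k^2 + 9k + 5,
and 2·(k+1)^3 + (k+1)^2 + (k+1) + 1 = 2k^3 + 7k^2 + 9k + 5.
This completes the inductive step, so g(n) = 2n^3 + n^2 + n + 1 for all n ≥ 0.

g(n) = 2n^3 + n^2 + n + 1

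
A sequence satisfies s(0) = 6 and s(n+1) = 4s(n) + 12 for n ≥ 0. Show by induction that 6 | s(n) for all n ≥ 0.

Base case: s(0) = 6 = 6·1, so 6 | s(0).
Assume 6 | s(r), so s(r) = 6t for some integer t.
Then s(r+1) = 4s(r) + 12 = 4·(6t) + 12 = 6(4t + 2), so 6 | s(r+1).
This completes the inductive step, so 6 | s(n) for all n ≥ 0.

6 | s(n)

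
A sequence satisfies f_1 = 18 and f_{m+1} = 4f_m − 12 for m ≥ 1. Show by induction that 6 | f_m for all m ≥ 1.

Base case: f_1 = 18 = 6·3, so 6 | f_1.
Assume 6 | f_j, so f_j = 6t for some integer t.
Then f_{j+1} = 4f_j − 12 = 4·(6t) − 12 = 6(4t − 2), so 6 | f_{j+1}.
This completes the inductive step, so 6 | f_m for all m ≥ 1.

6 | f_m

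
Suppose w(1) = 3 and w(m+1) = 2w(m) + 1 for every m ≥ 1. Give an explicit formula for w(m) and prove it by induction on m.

Claim: w(m) = 2^{m+1} − 1.

Base case: w(1) = 3, and 2^{1+1} − 1 = 4 − 1 = 3.
Assume w(r) = 2^{r+1} − 1 for some r ≥ 1.
Then w(r+1) = 2w(r) + 1 = 2·(2^{r+1} − 1) + 1 = 2^{r+2} − 2 + 1 = 2^{r+2} − 1.
By induction, w(m) = 2^{m+1} − 1 for all m ≥ 1.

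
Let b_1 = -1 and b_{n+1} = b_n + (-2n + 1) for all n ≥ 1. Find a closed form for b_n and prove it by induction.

Claim: b_n = -n^2 + 2n − 2.

Base case: b_1 = -1, and -1^2 + 2·1 − 2 = -1.
Assume b_m = -m^2 + 2m − 2.
Then b_{m+1} = b_m + (-2m + 1) = (-m^2 + 2m − 2) + (-2m + 1) = -m^2 − 1,
and -(m+1)^2 + 2·(m+1) − 2 = -m^2 − 1.
This completes the inductive step, so b_n = -n^2 + 2n − 2 for all n ≥ 1.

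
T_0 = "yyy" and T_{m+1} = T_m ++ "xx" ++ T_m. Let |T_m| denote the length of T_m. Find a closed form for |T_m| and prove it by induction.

Claim: |T_m| = 5·2^m − 2.

Base case: |T_0| = 3, and 5·2^0 − 2 = 3.
Assume |T_j| = 5·2^j − 2.
Then |T_{j+1}| = |T_j| + 2 + |T_j| = 2|T_j| + 2 = 2(5·2^j − 2) + 2 = 5·2^{j+1} − 4 + 2 = 5·2^{j+1} − 2.
This completes the inductive step, so |T_m| = 5·2^m − 2 for all m ≥ 0.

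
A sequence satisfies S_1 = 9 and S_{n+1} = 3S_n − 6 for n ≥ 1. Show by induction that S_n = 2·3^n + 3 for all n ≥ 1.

Base case: S_1 = 9, and 2·3^1 + 3 = 6 + 3 = 9.
Assume S_r = 2·3^r + 3 for some r ≥ 1.
Then S_{r+1} = 3S_r − 6 = 3·(2·3^r + 3) − 6 = 6·3^r + 9 − 6 = 2·3^{r+1} + 3.
Hence S_n = 2·3^n + 3 for every n ≥ 1, by induction.

S_n = 2·3^n + 3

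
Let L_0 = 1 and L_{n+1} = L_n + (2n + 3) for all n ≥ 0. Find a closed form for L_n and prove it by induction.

Claim: L_n = n^2 + 2n + 1.

Base case: L_0 = 1, and 0^2 + 2·0 + 1 = 1.
Assume L_m = m^2 + 2m + 1.
Then L_{m+1} = L_m + (2m + 3) = (m^2 + 2m + 1) + (2m + 3) = m^2 + 4m + 4,
and (m+1)^2 + 2·(m+1) + 1 = m^2 + 4m + 4.
This completes the inductive step, so L_n = n^2 + 2n + 1 for all n ≥ 0.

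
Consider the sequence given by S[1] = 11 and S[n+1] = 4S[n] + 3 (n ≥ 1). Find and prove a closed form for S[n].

Claim: S[n] = 3·4^n − 1.

Base case: S[1] = 11, and 3·4^1 − 1 = 12 − 1 = 11.
Assume S[j] = 3·4^j − 1 for some j ≥ 1.
Then S[j+1] = 4S[j] + 3 = 4·(3·4^j − 1) + 3 = 12·4^j − 4 + 3 = 3·4^{j+1} − 1.
By induction, S[n] = 3·4^n − 1 for all n ≥ 1.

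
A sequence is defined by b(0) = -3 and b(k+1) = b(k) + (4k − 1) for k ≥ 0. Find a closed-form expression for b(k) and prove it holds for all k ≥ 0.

Claim: b(k) = 2k^2 − 3k − 3.

Base case: b(0) = -3, and 2·0^2 − 3·0 − 3 = -3.
Assume b(r) = 2r^2 − 3r − 3.
Then b(r+1) = b(r) + (4r − 1) = (2r^2 − 3r − 3) + (4r − 1) = 2r^2 + r − 4,
and 2·(r+1)^2 − 3·(r+1) − 3 = 2r^2 + r − 4.
By induction, b(k) = 2k^2 − 3k − 3 for all k ≥ 0.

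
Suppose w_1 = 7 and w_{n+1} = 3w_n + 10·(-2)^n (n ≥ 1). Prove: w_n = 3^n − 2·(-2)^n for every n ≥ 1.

Base case: w_1 = 7, and 3^1 − 2·(-2)^1 = 3 + 4 = 7.
Assume w_j = 3^j − 2·(-2)^j for some j ≥ 1.
Then w_{j+1} = 3w_j + 10·(-2)^j = 3·(3^j − 2·(-2)^j) + 10·(-2)^j = 3^{j+1} − 6·(-2)^j + 10·(-2)^j = 3^{j+1} + 4·(-2)^j = 3^{j+1} − 2·(-2)^{j+1}.
So the formula holds for j+1, and by induction w_n = 3^n − 2·(-2)^n for all n ≥ 1.

w_n = 3^n − 2·(-2)^n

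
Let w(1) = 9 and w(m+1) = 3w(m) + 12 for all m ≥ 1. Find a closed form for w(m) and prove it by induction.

Claim: w(m) = 5·3^m − 6.

Base case: w(1) = 9, and 5·3^1 − 6 = 15 − 6 = 9.
Assume w(j) = 5·3^j − 6 for some j ≥ 1.
Then w(j+1) = 3w(j) + 12 = 3·(5·3^j − 6) + 12 = 15·3^j − 18 + 12 = 5·3^{j+1} − 6.
Hence w(m) = 5·3^m − 6 for every m ≥ 1, by induction.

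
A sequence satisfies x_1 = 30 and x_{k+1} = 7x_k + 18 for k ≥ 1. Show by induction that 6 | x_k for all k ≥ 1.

Base case: x_1 = 30 = 6·5, so 6 | x_1.
Assume 6 | x_j, so x_j = 6t for some integer t.
Then x_{j+1} = 7x_j + 18 = 7·(6t) + 18 = 6(7t + 3), so 6 | x_{j+1}.
Hence 6 | x_k for every k ≥ 1, by induction.

6 | x_k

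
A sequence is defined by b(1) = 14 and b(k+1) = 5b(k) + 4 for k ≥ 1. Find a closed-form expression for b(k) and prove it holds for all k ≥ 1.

Claim: b(k) = 3·5^k − 1.

Base case: b(1) = 14, and 3·5^1 − 1 = 15 − 1 = 14.
Assume b(m) = 3·5^m − 1 for some m ≥ 1.
Then b(m+1) = 5b(m) + 4 = 5·(3·5^m − 1) + 4 = 15·5^m − 5 + 4 = 3·5^{m+1} − 1.
By induction, b(k) = 3·5^k − 1 for all k ≥ 1.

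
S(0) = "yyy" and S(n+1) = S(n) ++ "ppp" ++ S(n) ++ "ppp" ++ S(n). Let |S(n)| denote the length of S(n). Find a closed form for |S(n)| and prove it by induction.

Claim: |S(n)| = 6·3^n − 3.

Base case: |S(0)| = 3, and 6·3^0 − 3 = 3.
Assume |S(m)| = 6·3^m − 3.
Then |S(m+1)| = 3|S(m)| + 6 = 3(6·3^m − 3) + 6 = 6·3^{m+1} − 9 + 6 = 6·3^{m+1} − 3.
So the formula holds for m+1, and by induction |S(n)| = 6·3^n − 3 for all n ≥ 0.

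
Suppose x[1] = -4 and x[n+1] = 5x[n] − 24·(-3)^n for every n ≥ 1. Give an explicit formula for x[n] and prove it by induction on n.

Claim: x[n] = 5^n + 3·(-3)^n.

Base case: x[1] = -4, and 5^1 + 3·(-3)^1 = 5 − 9 = -4.
Assume x[r] = 5^r + 3·(-3)^r for some r ≥ 1.
Then x[r+1] = 5x[r] − 24·(-3)^r = 5·(5^r + 3·(-3)^r) − 24·(-3)^r = 5^{r+1} + 15·(-3)^r − 24·(-3)^r = 5^{r+1} − 9·(-3)^r = 5^{r+1} + 3·(-3)^{r+1}.
This completes the inductive step, so x[n] = 5^n + 3·(-3)^n for all n ≥ 1.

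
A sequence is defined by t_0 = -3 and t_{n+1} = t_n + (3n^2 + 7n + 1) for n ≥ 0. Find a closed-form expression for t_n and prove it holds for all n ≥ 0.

Claim: t_n = n^3 + 2n^2 − 2n − 3.

Base case: t_0 = -3, and 0^3 + 2·0^2 − 2·0 − 3 = -3.
Assume t_j = j^3 + 2j^2 − 2j − 3.
Then t_{j+1} = t_j + (3j^2 + 7j + 1) = (j^3 + 2j^2 − 2j − 3) + (3j^2 + 7j + 1) = j^3 + 5j^2 + 5j − 2,
and (j+1)^3 + 2·(j+1)^2 − 2·(j+1) − 3 = j^3 + 5j^2 + 5j − 2.
By induction, t_n = n^3 + 2n^2 − 2n − 3 for all n ≥ 0.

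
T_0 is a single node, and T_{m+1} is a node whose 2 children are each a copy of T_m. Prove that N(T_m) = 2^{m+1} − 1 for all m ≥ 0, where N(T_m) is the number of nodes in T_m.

Base case: N(T_0) = 1, and 2^{0+1} − 1 = 1.
Assume N(T_k) = 2^{k+1} − 1.
Then N(T_{k+1}) = 1 + 2N(T_k) = 1 + 2(2^{k+1} − 1) = 2^{k+2} − 2 + 1 = 2^{k+2} − 1.
This completes the inductive step, so N(T_m) = 2^{m+1} − 1 for all m ≥ 0.

N(T_m) = 2^{m+1} − 1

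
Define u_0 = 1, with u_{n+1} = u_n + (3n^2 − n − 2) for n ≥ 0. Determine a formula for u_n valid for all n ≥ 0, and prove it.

Claim: u_n = n^3 − 2n^2 − n + 1.

Base case: u_0 = 1, and 0^3 − 2·0^2 − 0 + 1 = 1.
Assume u_r = r^3 − 2r^2 − r + 1.
Then u_{r+1} = u_r + (3r^2 − r − 2) = (r^3 − 2r^2 − r + 1) + (3r^2 − r − 2) = r^3 + r^2 − 2r − 1,
and (r+1)^3 − 2·(r+1)^2 − (r+1) + 1 = r^3 + r^2 − 2r − 1.
This completes the inductive step, so u_n = n^3 − 2n^2 − n + 1 for all n ≥ 0.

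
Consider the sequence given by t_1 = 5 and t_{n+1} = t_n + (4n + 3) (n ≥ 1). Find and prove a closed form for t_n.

Claim: t_n = 2n^2 + n + 2.

Base case: t_1 = 5, and 2·1^2 + 1 + 2 = 5.
Assume t_r = 2r^2 + r + 2.
Then t_{r+1} = t_r + (4r + 3) = (2r^2 + r + 2) + (4r + 3) = 2r^2 + 5r + 5,
and 2·(r+1)^2 + (r+1) + 2 = 2r^2 + 5r + 5.
Hence t_n = 2n^2 + n + 2 for every n ≥ 1, by induction.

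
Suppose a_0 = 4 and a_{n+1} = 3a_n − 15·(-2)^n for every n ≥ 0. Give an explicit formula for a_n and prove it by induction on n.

Claim: a_n = 3^n + 3·(-2)^n.

Base case: a_0 = 4, and 3^0 + 3·(-2)^0 = 1 + 3 = 4.
Assume a_j = 3^j + 3·(-2)^j for some j ≥ 0.
Then a_{j+1} = 3a_j − 15·(-2)^j = 3·(3^j + 3·(-2)^j) − 15·(-2)^j = 3^{j+1} + 9·(-2)^j − 15·(-2)^j = 3^{j+1} − 6·(-2)^j = 3^{j+1} + 3·(-2)^{j+1}.
Hence a_n = 3^n + 3·(-2)^n for every n ≥ 0, by induction.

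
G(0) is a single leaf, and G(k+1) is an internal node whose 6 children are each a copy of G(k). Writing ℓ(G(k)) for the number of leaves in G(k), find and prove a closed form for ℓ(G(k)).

Claim: ℓ(G(k)) = 6^k.

Base case: ℓ(G(0)) = 1, and 6^0 = 1.
Assume ℓ(G(m)) = 6^m.
Then ℓ(G(m+1)) = 6·ℓ(G(m)) = 6·6^m = 6^{m+1}.
This completes the inductive step, so ℓ(G(k)) = 6^k for all k ≥ 0.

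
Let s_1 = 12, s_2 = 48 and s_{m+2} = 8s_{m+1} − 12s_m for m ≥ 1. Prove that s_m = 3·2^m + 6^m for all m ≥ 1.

Base cases: s_1 = 12 and 3·2^1 + 6^1 = 12; s_2 = 48 and 3·2^2 + 6^2 = 48.
Assume s_j = 3·2^j + 6^j for all 1 ≤ j ≤ k, where k ≥ 2.
Then s_{k+1} = 8s_k − 12s_{k−1} = 8·(3·2^k + 6^k) − 12·(3·2^{k−1} + 6^{k−1}) = 3·(8·2 − 12)2^{k−1} + (8·6 − 12)6^{k−1} = 12·2^{k−1} + 36·6^{k−1} = 3·2^{k+1} + 6^{k+1}.
This completes the inductive step, so s_m = 3·2^m + 6^m for all m ≥ 1.

s_m = 3·2^m + 6^m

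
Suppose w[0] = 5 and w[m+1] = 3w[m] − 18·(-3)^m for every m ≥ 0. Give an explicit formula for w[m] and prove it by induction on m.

Claim: w[m] = 2·3^m + 3·(-3)^m.

Base case: w[0] = 5, and 2·3^0 + 3·(-3)^0 = 2 + 3 = 5.
Assume w[k] = 2·3^k + 3·(-3)^k for some k ≥ 0.
Then w[k+1] = 3w[k] − 18·(-3)^k = 3·(2·3^k + 3·(-3)^k) − 18·(-3)^k = 2·3^{k+1} + 9·(-3)^k − 18·(-3)^k = 2·3^{k+1} − 9·(-3)^k = 2·3^{k+1} + 3·(-3)^{k+1}.
This completes the inductive step, so w[m] = 2·3^m + 3·(-3)^m for all m ≥ 0.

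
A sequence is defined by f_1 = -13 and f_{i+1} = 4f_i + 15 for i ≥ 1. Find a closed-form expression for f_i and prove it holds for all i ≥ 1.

Claim: f_i = -2·4^i − 5.

Base case: f_1 = -13, and -2·4^1 − 5 = -8 − 5 = -13.
Assume f_m = -2·4^m − 5 for some m ≥ 1.
Then f_{m+1} = 4f_m + 15 = 4·(-2·4^m − 5) + 15 = -8·4^m − 20 + 15 = -2·4^{m+1} − 5.
By induction, f_i = -2·4^i − 5 for all i ≥ 1.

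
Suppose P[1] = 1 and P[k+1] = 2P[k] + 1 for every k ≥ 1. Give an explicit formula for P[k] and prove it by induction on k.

Claim: P[k] = 2^k − 1.

Base case: P[1] = 1, and 2^1 − 1 = 2 − 1 = 1.
Assume P[m] = 2^m − 1 for some m ≥ 1.
Then P[m+1] = 2P[m] + 1 = 2·(2^m − 1) + 1 = 2^{m+1} − 2 + 1 = 2^{m+1} − 1.
This completes the inductive step, so P[k] = 2^k − 1 for all k ≥ 1.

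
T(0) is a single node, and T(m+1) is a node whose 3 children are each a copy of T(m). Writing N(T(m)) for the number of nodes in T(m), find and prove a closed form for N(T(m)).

Claim: N(T(m)) = (3^{m+1} − 1)/2.

Base case: N(T(0)) = 1, and (3^{0+1} − 1)/2 = 1.
Assume N(T(r)) = (3^{r+1} − 1)/2.
Then N(T(r+1)) = 1 + 3N(T(r)) = 1 + 3·(3^{r+1} − 1)/2 = 1 + (3^{r+2} − 3)/2 = (2 + 3^{r+2} − 3)/2 = (3^{r+2} − 1)/2.
This completes the inductive step, so N(T(m)) = (3^{m+1} − 1)/2 for all m ≥ 0.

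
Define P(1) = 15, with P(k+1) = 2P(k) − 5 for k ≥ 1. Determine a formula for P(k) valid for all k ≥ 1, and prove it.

Claim: P(k) = 5·2^k + 5.

Base case: P(1) = 15, and 5·2^1 + 5 = 10 + 5 = 15.
Assume P(r) = 5·2^r + 5 for some r ≥ 1.
Then P(r+1) = 2P(r) − 5 = 2·(5·2^r + 5) − 5 = 10·2^r + 10 − 5 = 5·2^{r+1} + 5.
So the formula holds for r+1, and by induction P(k) = 5·2^k + 5 for all k ≥ 1.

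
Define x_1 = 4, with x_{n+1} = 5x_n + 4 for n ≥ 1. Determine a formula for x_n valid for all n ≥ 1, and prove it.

Claim: x_n = 5^n − 1.

Base case: x_1 = 4, and 5^1 − 1 = 5 − 1 = 4.
Assume x_j = 5^j − 1 for some j ≥ 1.
Then x_{j+1} = 5x_j + 4 = 5·(5^j − 1) + 4 = 5^{j+1} − 5 + 4 = 5^{j+1} − 1.
So the formula holds for j+1, and by induction x_n = 5^n − 1 for all n ≥ 1.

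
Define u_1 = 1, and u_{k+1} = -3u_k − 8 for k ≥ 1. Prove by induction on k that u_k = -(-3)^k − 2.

Base case: u_1 = 1, and -(-3)^1 − 2 = 3 − 2 = 1.
Assume u_j = -(-3)^j − 2 for some j ≥ 1.
Then u_{j+1} = -3u_j − 8 = -3·(-(-3)^j − 2) − 8 = 3·(-3)^j + 6 − 8 = -(-3)^{j+1} − 2.
Hence u_k = -(-3)^k − 2 for every k ≥ 1, by induction.

u_k = -(-3)^k − 2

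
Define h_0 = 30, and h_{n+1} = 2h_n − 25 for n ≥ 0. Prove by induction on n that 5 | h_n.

Base case: h_0 = 30 = 5·6, so 5 | h_0.
Assume 5 | h_k, so h_k = 5t for some integer t.
Then h_{k+1} = 2h_k − 25 = 2·(5t) − 25 = 5(2t − 5), so 5 | h_{k+1}.
By induction, 5 | h_n for all n ≥ 0.

5 | h_n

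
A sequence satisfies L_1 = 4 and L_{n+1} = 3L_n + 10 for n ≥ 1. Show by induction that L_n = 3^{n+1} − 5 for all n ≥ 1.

Base case: L_1 = 4, and 3^{1+1} − 5 = 9 − 5 = 4.
Assume L_r = 3^{r+1} − 5 for some r ≥ 1.
Then L_{r+1} = 3L_r + 10 = 3·(3^{r+1} − 5) + 10 = 3^{r+2} − 15 + 10 = 3^{r+2} − 5.
So the formula holds for r+1, and by induction L_n = 3^{n+1} − 5 for all n ≥ 1.

L_n = 3^{n+1} − 5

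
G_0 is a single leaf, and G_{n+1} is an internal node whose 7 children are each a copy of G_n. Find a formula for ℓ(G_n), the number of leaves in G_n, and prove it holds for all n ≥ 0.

Claim: ℓ(G_n) = 7^n.

Base case: ℓ(G_0) = 1, and 7^0 = 1.
Assume ℓ(G_m) = 7^m.
Then ℓ(G_{m+1}) = 7·ℓ(G_m) = 7·7^m = 7^{m+1}.
This completes the inductive step, so ℓ(G_n) = 7^n for all n ≥ 0.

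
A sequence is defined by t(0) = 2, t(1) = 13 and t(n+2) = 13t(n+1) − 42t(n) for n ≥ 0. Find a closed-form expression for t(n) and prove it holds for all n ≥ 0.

Claim: t(n) = 6^n + 7^n.

Base cases: t(0) = 2 and 6^0 + 7^0 = 2; t(1) = 13 and 6^1 + 7^1 = 13.
Assume t(j) = 6^j + 7^j for all 0 ≤ j ≤ m, where m ≥ 1.
Then t(m+1) = 13t(m) − 42t(m−1) = 13·(6^m + 7^m) − 42·(6^{m−1} + 7^{m−1}) = (13·6 − 42)6^{m−1} + (13·7 − 42)7^{m−1} = 36·6^{m−1} + 49·7^{m−1} = 6^{m+1} + 7^{m+1}.
Hence t(n) = 6^n + 7^n for every n ≥ 0, by strong induction.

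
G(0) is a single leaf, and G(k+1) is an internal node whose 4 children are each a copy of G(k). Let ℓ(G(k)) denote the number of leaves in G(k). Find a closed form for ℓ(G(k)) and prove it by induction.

Claim: ℓ(G(k)) = 4^k.

Base case: ℓ(G(0)) = 1, and 4^0 = 1.
Assume ℓ(G(m)) = 4^m.
Then ℓ(G(m+1)) = 4·ℓ(G(m)) = 4·4^m = 4^{m+1}.
This completes the inductive step, so ℓ(G(k)) = 4^k for all k ≥ 0.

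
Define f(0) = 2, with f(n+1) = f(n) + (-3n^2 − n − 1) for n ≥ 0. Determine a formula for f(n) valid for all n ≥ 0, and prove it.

Claim: f(n) = -n^3 + n^2 − n + 2.

Base case: f(0) = 2, and -0^3 + 0^2 − 0 + 2 = 2.
Assume f(j) = -j^3 + j^2 − j + 2.
Then f(j+1) = f(j) + (-3j^2 − j − 1) = (-j^3 + j^2 − j + 2) + (-3j^2 − j − 1) = -j^3 − 2j^2 − 2j + 1,
and -(j+1)^3 + (j+1)^2 − (j+1) + 2 = -j^3 − 2j^2 − 2j + 1.
Hence f(n) = -n^3 + n^2 − n + 2 for every n ≥ 0, by induction.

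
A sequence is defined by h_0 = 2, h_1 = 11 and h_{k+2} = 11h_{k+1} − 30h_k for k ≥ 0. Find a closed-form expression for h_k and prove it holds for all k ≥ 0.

Claim: h_k = 6^k + 5^k.

Base cases: h_0 = 2 and 6^0 + 5^0 = 2; h_1 = 11 and 6^1 + 5^1 = 11.
Assume h_j = 6^j + 5^j for all 0 ≤ j ≤ m, where m ≥ 1.
Then h_{m+1} = 11h_m − 30h_{m−1} = 11·(6^m + 5^m) − 30·(6^{m−1} + 5^{m−1}) = (11·6 − 30)6^{m−1} + (11·5 − 30)5^{m−1} = 36·6^{m−1} + 25·5^{m−1} = 6^{m+1} + 5^{m+1}.
Hence h_k = 6^k + 5^k for every k ≥ 0, by strong induction.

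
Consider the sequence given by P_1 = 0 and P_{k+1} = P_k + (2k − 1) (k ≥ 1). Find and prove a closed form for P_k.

Claim: P_k = k^2 − 2k + 1.

Base case: P_1 = 0, and 1^2 − 2·1 + 1 = 0.
Assume P_j = j^2 − 2j + 1.
Then P_{j+1} = P_j + (2j − 1) = (j^2 − 2j + 1) + (2j − 1) = j^2,
and (j+1)^2 − 2·(j+1) + 1 = j^2.
This completes the inductive step, so P_k = k^2 − 2k + 1 for all k ≥ 1.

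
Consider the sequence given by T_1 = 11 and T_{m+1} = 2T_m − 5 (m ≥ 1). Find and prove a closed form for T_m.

Claim: T_m = 3·2^m + 5.

Base case: T_1 = 11, and 3·2^1 + 5 = 6 + 5 = 11.
Assume T_j = 3·2^j + 5 for some j ≥ 1.
Then T_{j+1} = 2T_j − 5 = 2·(3·2^j + 5) − 5 = 6·2^j + 10 − 5 = 3·2^{j+1} + 5.
Hence T_m = 3·2^m + 5 for every m ≥ 1, by induction.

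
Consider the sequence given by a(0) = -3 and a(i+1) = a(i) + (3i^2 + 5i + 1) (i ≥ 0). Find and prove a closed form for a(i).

Claim: a(i) = i^3 + i^2 − i − 3.

Base case: a(0) = -3, and 0^3 + 0^2 − 0 − 3 = -3.
Assume a(r) = r^3 + r^2 − r − 3.
Then a(r+1) = a(r) + (3r^2 + 5r + 1) = (r^3 + r^2 − r − 3) + (3r^2 + 5r + 1) = r^3 + 4r^2 + 4r − 2,
and (r+1)^3 + (r+1)^2 − (r+1) − 3 = r^3 + 4r^2 + 4r − 2.
This completes the inductive step, so a(i) = i^3 + i^2 − i − 3 for all i ≥ 0.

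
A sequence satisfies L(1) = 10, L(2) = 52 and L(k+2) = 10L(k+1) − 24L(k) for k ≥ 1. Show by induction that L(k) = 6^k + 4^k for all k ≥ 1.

Base cases: L(1) = 10 and 6^1 + 4^1 = 10; L(2) = 52 and 6^2 + 4^2 = 52.
Assume L(i) = 6^i + 4^i for all 1 ≤ i ≤ j, where j ≥ 2.
Then L(j+1) = 10L(j) − 24L(j−1) = 10·(6^j + 4^j) − 24·(6^{j−1} + 4^{j−1}) = (10·6 − 24)6^{j−1} + (10·4 − 24)4^{j−1} = 36·6^{j−1} + 16·4^{j−1} = 6^{j+1} + 4^{j+1}.
Hence L(k) = 6^k + 4^k for every k ≥ 1, by strong induction.

L(k) = 6^k + 4^k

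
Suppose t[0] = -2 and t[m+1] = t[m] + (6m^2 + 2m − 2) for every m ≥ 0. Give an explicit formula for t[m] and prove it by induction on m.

Claim: t[m] = 2m^3 − 2m^2 − 2m − 2.

Base case: t[0] = -2, and 2·0^3 − 2·0^2 − 2·0 − 2 = -2.
Assume t[r] = 2r^3 − 2r^2 − 2r − 2.
Then t[r+1] = t[r] + (6r^2 + 2r − 2) = (2r^3 − 2r^2 − 2r − 2) + (6r^2 + 2r − 2) = 2r^3 + 4r^2 − 4,
and 2·(r+1)^3 − 2·(r+1)^2 − 2·(r+1) − 2 = 2r^3 + 4r^2 − 4.
This completes the inductive step, so t[m] = 2m^3 − 2m^2 − 2m − 2 for all m ≥ 0.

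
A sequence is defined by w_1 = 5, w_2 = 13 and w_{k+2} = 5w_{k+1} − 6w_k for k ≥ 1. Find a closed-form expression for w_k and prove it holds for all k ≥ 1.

Claim: w_k = 3^k + 2^k.

Base cases: w_1 = 5 and 3^1 + 2^1 = 5; w_2 = 13 and 3^2 + 2^2 = 13.
Assume w_j = 3^j + 2^j for all 1 ≤ j ≤ r, where r ≥ 2.
Then w_{r+1} = 5w_r − 6w_{r−1} = 5·(3^r + 2^r) − 6·(3^{r−1} + 2^{r−1}) = (5·3 − 6)3^{r−1} + (5·2 − 6)2^{r−1} = 9·3^{r−1} + 4·2^{r−1} = 3^{r+1} + 2^{r+1}.
Hence w_k = 3^k + 2^k for every k ≥ 1, by strong induction.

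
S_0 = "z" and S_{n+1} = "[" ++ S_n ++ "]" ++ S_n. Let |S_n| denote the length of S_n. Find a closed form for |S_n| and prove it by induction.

Claim: |S_n| = 3·2^n − 2.

Base case: |S_0| = 1, and 3·2^0 − 2 = 1.
Assume |S_r| = 3·2^r − 2.
Then |S_{r+1}| = 1 + |S_r| + 1 + |S_r| = 2|S_r| + 2 = 2(3·2^r − 2) + 2 = 3·2^{r+1} − 4 + 2 = 3·2^{r+1} − 2.
By induction, |S_n| = 3·2^n − 2 for all n ≥ 0.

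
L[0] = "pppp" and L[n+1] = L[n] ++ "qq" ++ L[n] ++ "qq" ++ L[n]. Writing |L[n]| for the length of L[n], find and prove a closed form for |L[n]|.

Claim: |L[n]| = 6·3^n − 2.

Base case: |L[0]| = 4, and 6·3^0 − 2 = 4.
Assume |L[j]| = 6·3^j − 2.
Then |L[j+1]| = 3|L[j]| + 4 = 3(6·3^j − 2) + 4 = 6·3^{j+1} − 6 + 4 = 6·3^{j+1} − 2.
This completes the inductive step, so |L[n]| = 6·3^n − 2 for all n ≥ 0.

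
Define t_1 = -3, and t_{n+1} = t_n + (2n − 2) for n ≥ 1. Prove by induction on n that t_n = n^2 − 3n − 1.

Base case: t_1 = -3, and 1^2 − 3·1 − 1 = -3.
Assume t_k = k^2 − 3k − 1.
Then t_{k+1} = t_k + (2k − 2) = (k^2 − 3k − 1) + (2k − 2) = k^2 − k − 3,
and (k+1)^2 − 3·(k+1) − 1 = k^2 − k − 3.
Hence t_n = n^2 − 3n − 1 for every n ≥ 1, by induction.

t_n = n^2 − 3n − 1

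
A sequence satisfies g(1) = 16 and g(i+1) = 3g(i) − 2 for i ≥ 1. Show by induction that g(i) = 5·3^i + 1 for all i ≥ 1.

Base case: g(1) = 16, and 5·3^1 + 1 = 15 + 1 = 16.
Assume g(m) = 5·3^m + 1 for some m ≥ 1.
Then g(m+1) = 3g(m) − 2 = 3·(5·3^m + 1) − 2 = 15·3^m + 3 − 2 = 5·3^{m+1} + 1.
So the formula holds for m+1, and by induction g(i) = 5·3^i + 1 for all i ≥ 1.

g(i) = 5·3^i + 1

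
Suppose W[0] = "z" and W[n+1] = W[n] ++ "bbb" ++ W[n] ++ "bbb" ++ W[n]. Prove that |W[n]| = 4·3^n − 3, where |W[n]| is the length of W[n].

Base case: |W[0]| = 1, and 4·3^0 − 3 = 1.
Assume |W[m]| = 4·3^m − 3.
Then |W[m+1]| = 3|W[m]| + 6 = 3(4·3^m − 3) + 6 = 4·3^{m+1} − 9 + 6 = 4·3^{m+1} − 3.
Hence |W[n]| = 4·3^n − 3 for every n ≥ 0, by induction.

|W[n]| = 4·3^n − 3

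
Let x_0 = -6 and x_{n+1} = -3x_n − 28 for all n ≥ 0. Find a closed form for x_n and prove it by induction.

Claim: x_n = (-3)^n − 7.

Base case: x_0 = -6, and (-3)^0 − 7 = 1 − 7 = -6.
Assume x_m = (-3)^m − 7 for some m ≥ 0.
Then x_{m+1} = -3x_m − 28 = -3·((-3)^m − 7) − 28 = -3·(-3)^m + 21 − 28 = (-3)^{m+1} − 7.
By induction, x_n = (-3)^n − 7 for all n ≥ 0.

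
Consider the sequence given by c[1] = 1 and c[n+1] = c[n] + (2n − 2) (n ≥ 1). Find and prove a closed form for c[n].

Claim: c[n] = n^2 − 3n + 3.

Base case: c[1] = 1, and 1^2 − 3·1 + 3 = 1.
Assume c[j] = j^2 − 3j + 3.
Then c[j+1] = c[j] + (2j − 2) = (j^2 − 3j + 3) + (2j − 2) = j^2 − j + 1,
and (j+1)^2 − 3·(j+1) + 3 = j^2 − j + 1.
By induction, c[n] = n^2 − 3n + 3 for all n ≥ 1.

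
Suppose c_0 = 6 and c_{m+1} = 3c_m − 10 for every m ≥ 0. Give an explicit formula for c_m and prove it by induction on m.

Claim: c_m = 3^m + 5.

Base case: c_0 = 6, and 3^0 + 5 = 1 + 5 = 6.
Assume c_k = 3^k + 5 for some k ≥ 0.
Then c_{k+1} = 3c_k − 10 = 3·(3^k + 5) − 10 = 3^{k+1} + 15 − 10 = 3^{k+1} + 5.
Hence c_m = 3^m + 5 for every m ≥ 0, by induction.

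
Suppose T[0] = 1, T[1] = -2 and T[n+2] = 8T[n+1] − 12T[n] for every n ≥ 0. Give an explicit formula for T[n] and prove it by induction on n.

Claim: T[n] = 2·2^n − 6^n.

Base cases: T[0] = 1 and 2·2^0 − 6^0 = 1; T[1] = -2 and 2·2^1 − 6^1 = -2.
Assume T[j] = 2·2^j − 6^j for all 0 ≤ j ≤ k, where k ≥ 1.
Then T[k+1] = 8T[k] − 12T[k−1] = 8·(2·2^k − 6^k) − 12·(2·2^{k−1} − 6^{k−1}) = 2·(8·2 − 12)2^{k−1} − (8·6 − 12)6^{k−1} = 8·2^{k−1} − 36·6^{k−1} = 2·2^{k+1} − 6^{k+1}.
By strong induction, T[n] = 2·2^n − 6^n for all n ≥ 0.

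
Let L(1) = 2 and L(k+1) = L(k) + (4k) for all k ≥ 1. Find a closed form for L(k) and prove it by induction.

Claim: L(k) = 2k^2 − 2k + 2.

Base case: L(1) = 2, and 2·1^2 − 2·1 + 2 = 2.
Assume L(m) = 2m^2 − 2m + 2.
Then L(m+1) = L(m) + (4m) = (2m^2 − 2m + 2) + (4m) = 2m^2 + 2m + 2,
and 2·(m+1)^2 − 2·(m+1) + 2 = 2m^2 + 2m + 2.
Hence L(k) = 2k^2 − 2k + 2 for every k ≥ 1, by induction.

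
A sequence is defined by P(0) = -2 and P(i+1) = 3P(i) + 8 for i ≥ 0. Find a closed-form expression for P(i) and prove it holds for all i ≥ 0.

Claim: P(i) = 2·3^i − 4.

Base case: P(0) = -2, and 2·3^0 − 4 = 2 − 4 = -2.
Assume P(m) = 2·3^m − 4 for some m ≥ 0.
Then P(m+1) = 3P(m) + 8 = 3·(2·3^m − 4) + 8 = 6·3^m − 12 + 8 = 2·3^{m+1} − 4.
So the formula holds for m+1, and by induction P(i) = 2·3^i − 4 for all i ≥ 0.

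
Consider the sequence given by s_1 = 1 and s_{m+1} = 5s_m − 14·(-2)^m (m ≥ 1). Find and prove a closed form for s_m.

Claim: s_m = 5^m + 2·(-2)^m.

Base case: s_1 = 1, and 5^1 + 2·(-2)^1 = 5 − 4 = 1.
Assume s_r = 5^r + 2·(-2)^r for some r ≥ 1.
Then s_{r+1} = 5s_r − 14·(-2)^r = 5·(5^r + 2·(-2)^r) − 14·(-2)^r = 5^{r+1} + 10·(-2)^r − 14·(-2)^r = 5^{r+1} − 4·(-2)^r = 5^{r+1} + 2·(-2)^{r+1}.
This completes the inductive step, so s_m = 5^m + 2·(-2)^m for all m ≥ 1.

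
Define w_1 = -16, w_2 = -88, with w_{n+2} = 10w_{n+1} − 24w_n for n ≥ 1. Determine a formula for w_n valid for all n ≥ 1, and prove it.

Claim: w_n = -4^n − 2·6^n.

Base cases: w_1 = -16 and -4^1 − 2·6^1 = -16; w_2 = -88 and -4^2 − 2·6^2 = -88.
Assume w_j = -4^j − 2·6^j for all 1 ≤ j ≤ m, where m ≥ 2.
Then w_{m+1} = 10w_m − 24w_{m−1} = 10·(-4^m − 2·6^m) − 24·(-4^{m−1} − 2·6^{m−1}) = -(10·4 − 24)4^{m−1} − 2·(10·6 − 24)6^{m−1} = -16·4^{m−1} − 72·6^{m−1} = -4^{m+1} − 2·6^{m+1}.
Hence w_n = -4^n − 2·6^n for every n ≥ 1, by strong induction.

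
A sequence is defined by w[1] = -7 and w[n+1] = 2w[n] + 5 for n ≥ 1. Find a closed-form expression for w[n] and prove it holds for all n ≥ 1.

Claim: w[n] = -2^n − 5.

Base case: w[1] = -7, and -2^1 − 5 = -2 − 5 = -7.
Assume w[m] = -2^m − 5 for some m ≥ 1.
Then w[m+1] = 2w[m] + 5 = 2·(-2^m − 5) + 5 = -2^{m+1} − 10 + 5 = -2^{m+1} − 5.
Hence w[n] = -2^n − 5 for every n ≥ 1, by induction.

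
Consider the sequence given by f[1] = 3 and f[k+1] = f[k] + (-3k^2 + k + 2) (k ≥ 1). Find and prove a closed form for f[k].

Claim: f[k] = -k^3 + 2k^2 + k + 1.

Base case: f[1] = 3, and -1^3 + 2·1^2 + 1 + 1 = 3.
Assume f[m] = -m^3 + 2m^2 + m + 1.
Then f[m+1] = f[m] + (-3m^2 + m + 2) = (-m^3 + 2m^2 + m + 1) + (-3m^2 + m + 2) = -m^3 − m^2 + 2m + 3,
and -(m+1)^3 + 2·(m+1)^2 + (m+1) + 1 = -m^3 − m^2 + 2m + 3.
By induction, f[k] = -k^3 + 2k^2 + k + 1 for all k ≥ 1.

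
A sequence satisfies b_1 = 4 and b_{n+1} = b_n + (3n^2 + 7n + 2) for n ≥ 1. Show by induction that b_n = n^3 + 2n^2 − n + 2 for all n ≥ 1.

Base case: b_1 = 4, and 1^3 + 2·1^2 − 1 + 2 = 4.
Assume b_j = j^3 + 2j^2 − j + 2.
Then b_{j+1} = b_j + (3j^2 + 7j + 2) = (j^3 + 2j^2 − j + 2) + (3j^2 + 7j + 2) = j^3 + 5j^2 + 6j + 4,
and (j+1)^3 + 2·(j+1)^2 − (j+1) + 2 = j^3 + 5j^2 + 6j + 4.
Hence b_n = n^3 + 2n^2 − n + 2 for every n ≥ 1, by induction.

b_n = n^3 + 2n^2 − n + 2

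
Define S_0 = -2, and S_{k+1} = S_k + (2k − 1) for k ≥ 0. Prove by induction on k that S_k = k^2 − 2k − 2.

Base case: S_0 = -2, and 0^2 − 2·0 − 2 = -2.
Assume S_m = m^2 − 2m − 2.
Then S_{m+1} = S_m + (2m − 1) = (m^2 − 2m − 2) + (2m − 1) = m^2 − 3,
and (m+1)^2 − 2·(m+1) − 2 = m^2 − 3.
Hence S_k = k^2 − 2k − 2 for every k ≥ 0, by induction.

S_k = k^2 − 2k − 2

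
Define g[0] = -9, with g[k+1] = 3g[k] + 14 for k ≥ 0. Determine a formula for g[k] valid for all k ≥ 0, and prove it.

Claim: g[k] = -2·3^k − 7.

Base case: g[0] = -9, and -2·3^0 − 7 = -2 − 7 = -9.
Assume g[j] = -2·3^j − 7 for some j ≥ 0.
Then g[j+1] = 3g[j] + 14 = 3·(-2·3^j − 7) + 14 = -6·3^j − 21 + 14 = -2·3^{j+1} − 7.
This completes the inductive step, so g[k] = -2·3^k − 7 for all k ≥ 0.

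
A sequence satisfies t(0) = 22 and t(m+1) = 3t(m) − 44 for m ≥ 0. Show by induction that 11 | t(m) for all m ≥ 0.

Base case: t(0) = 22 = 11·2, so 11 | t(0).
Assume 11 | t(r), so t(r) = 11s for some integer s.
Then t(r+1) = 3t(r) − 44 = 3·(11s) − 44 = 11(3s − 4), so 11 | t(r+1).
So the property holds for r+1, and by induction 11 | t(m) for all m ≥ 0.

11 | t(m)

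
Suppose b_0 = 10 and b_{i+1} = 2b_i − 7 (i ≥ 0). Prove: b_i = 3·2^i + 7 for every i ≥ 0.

Base case: b_0 = 10, and 3·2^0 + 7 = 3 + 7 = 10.
Assume b_k = 3·2^k + 7 for some k ≥ 0.
Then b_{k+1} = 2b_k − 7 = 2·(3·2^k + 7) − 7 = 6·2^k + 14 − 7 = 3·2^{k+1} + 7.
By induction, b_i = 3·2^i + 7 for all i ≥ 0.

b_i = 3·2^i + 7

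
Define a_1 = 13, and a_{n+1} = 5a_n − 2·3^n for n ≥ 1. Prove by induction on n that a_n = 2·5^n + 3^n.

Base case: a_1 = 13, and 2·5^1 + 3^1 = 10 + 3 = 13.
Assume a_m = 2·5^m + 3^m for some m ≥ 1.
Then a_{m+1} = 5a_m − 2·3^m = 5·(2·5^m + 3^m) − 2·3^m = 2·5^{m+1} + 5·3^m − 2·3^m = 2·5^{m+1} + 3·3^m = 2·5^{m+1} + 3^{m+1}.
Hence a_n = 2·5^n + 3^n for every n ≥ 1, by induction.

a_n = 2·5^n + 3^n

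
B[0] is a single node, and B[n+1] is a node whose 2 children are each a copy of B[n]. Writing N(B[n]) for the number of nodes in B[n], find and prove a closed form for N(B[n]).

Claim: N(B[n]) = 2^{n+1} − 1.

Base case: N(B[0]) = 1, and 2^{0+1} − 1 = 1.
Assume N(B[k]) = 2^{k+1} − 1.
Then N(B[k+1]) = 1 + 2N(B[k]) = 1 + 2(2^{k+1} − 1) = 2^{k+2} − 2 + 1 = 2^{k+2} − 1.
This completes the inductive step, so N(B[n]) = 2^{n+1} − 1 for all n ≥ 0.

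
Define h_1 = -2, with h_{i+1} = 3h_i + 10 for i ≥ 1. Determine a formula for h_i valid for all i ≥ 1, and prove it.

Claim: h_i = 3^i − 5.

Base case: h_1 = -2, and 3^1 − 5 = 3 − 5 = -2.
Assume h_j = 3^j − 5 for some j ≥ 1.
Then h_{j+1} = 3h_j + 10 = 3·(3^j − 5) + 10 = 3^{j+1} − 15 + 10 = 3^{j+1} − 5.
This completes the inductive step, so h_i = 3^i − 5 for all i ≥ 1.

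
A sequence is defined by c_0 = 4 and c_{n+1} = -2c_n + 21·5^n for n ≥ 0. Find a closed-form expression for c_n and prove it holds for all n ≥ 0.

Claim: c_n = (-2)^n + 3·5^n.

Base case: c_0 = 4, and (-2)^0 + 3·5^0 = 1 + 3 = 4.
Assume c_k = (-2)^k + 3·5^k for some k ≥ 0.
Then c_{k+1} = -2c_k + 21·5^k = -2·((-2)^k + 3·5^k) + 21·5^k = (-2)^{k+1} − 6·5^k + 21·5^k = (-2)^{k+1} + 15·5^k = (-2)^{k+1} + 3·5^{k+1}.
This completes the inductive step, so c_n = (-2)^n + 3·5^n for all n ≥ 0.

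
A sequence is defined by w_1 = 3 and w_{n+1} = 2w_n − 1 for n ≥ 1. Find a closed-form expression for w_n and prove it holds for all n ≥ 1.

Claim: w_n = 2^n + 1.

Base case: w_1 = 3, and 2^1 + 1 = 2 + 1 = 3.
Assume w_k = 2^k + 1 for some k ≥ 1.
Then w_{k+1} = 2w_k − 1 = 2·(2^k + 1) − 1 = 2^{k+1} + 2 − 1 = 2^{k+1} + 1.
So the formula holds for k+1, and by induction w_n = 2^n + 1 for all n ≥ 1.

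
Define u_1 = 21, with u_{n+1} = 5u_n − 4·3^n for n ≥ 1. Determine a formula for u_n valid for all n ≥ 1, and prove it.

Claim: u_n = 3·5^n + 2·3^n.

Base case: u_1 = 21, and 3·5^1 + 2·3^1 = 15 + 6 = 21.
Assume u_r = 3·5^r + 2·3^r for some r ≥ 1.
Then u_{r+1} = 5u_r − 4·3^r = 5·(3·5^r + 2·3^r) − 4·3^r = 3·5^{r+1} + 10·3^r − 4·3^r = 3·5^{r+1} + 6·3^r = 3·5^{r+1} + 2·3^{r+1}.
This completes the inductive step, so u_n = 3·5^n + 2·3^n for all n ≥ 1.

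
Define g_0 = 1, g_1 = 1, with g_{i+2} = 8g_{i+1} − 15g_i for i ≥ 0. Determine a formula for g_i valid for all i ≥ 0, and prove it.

Claim: g_i = 2·3^i − 5^i.

Base cases: g_0 = 1 and 2·3^0 − 5^0 = 1; g_1 = 1 and 2·3^1 − 5^1 = 1.
Assume g_j = 2·3^j − 5^j for all 0 ≤ j ≤ m, where m ≥ 1.
Then g_{m+1} = 8g_m − 15g_{m−1} = 8·(2·3^m − 5^m) − 15·(2·3^{m−1} − 5^{m−1}) = 2·(8·3 − 15)3^{m−1} − (8·5 − 15)5^{m−1} = 18·3^{m−1} − 25·5^{m−1} = 2·3^{m+1} − 5^{m+1}.
So the formula holds for m+1, and by strong induction g_i = 2·3^i − 5^i for all i ≥ 0.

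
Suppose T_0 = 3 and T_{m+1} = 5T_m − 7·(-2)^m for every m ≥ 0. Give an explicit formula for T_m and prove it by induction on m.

Claim: T_m = 2·5^m + (-2)^m.

Base case: T_0 = 3, and 2·5^0 + (-2)^0 = 2 + 1 = 3.
Assume T_k = 2·5^k + (-2)^k for some k ≥ 0.
Then T_{k+1} = 5T_k − 7·(-2)^k = 5·(2·5^k + (-2)^k) − 7·(-2)^k = 2·5^{k+1} + 5·(-2)^k − 7·(-2)^k = 2·5^{k+1} − 2·(-2)^k = 2·5^{k+1} + (-2)^{k+1}.
So the formula holds for k+1, and by induction T_m = 2·5^m + (-2)^m for all m ≥ 0.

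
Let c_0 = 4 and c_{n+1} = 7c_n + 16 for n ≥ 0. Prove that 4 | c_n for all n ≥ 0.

Base case: c_0 = 4 = 4·1, so 4 | c_0.
Assume 4 | c_j, so c_j = 4t for some integer t.
Then c_{j+1} = 7c_j + 16 = 7·(4t) + 16 = 4(7t + 4), so 4 | c_{j+1}.
By induction, 4 | c_n for all n ≥ 0.

4 | c_n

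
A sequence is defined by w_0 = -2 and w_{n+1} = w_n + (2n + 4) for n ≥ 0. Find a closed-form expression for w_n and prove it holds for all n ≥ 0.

Claim: w_n = n^2 + 3n − 2.

Base case: w_0 = -2, and 0^2 + 3·0 − 2 = -2.
Assume w_k = k^2 + 3k − 2.
Then w_{k+1} = w_k + (2k + 4) = (k^2 + 3k − 2) + (2k + 4) = k^2 + 5k + 2,
and (k+1)^2 + 3·(k+1) − 2 = k^2 + 5k + 2.
Hence w_n = n^2 + 3n − 2 for every n ≥ 0, by induction.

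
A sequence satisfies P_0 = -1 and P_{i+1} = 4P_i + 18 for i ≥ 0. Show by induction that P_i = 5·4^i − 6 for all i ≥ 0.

Base case: P_0 = -1, and 5·4^0 − 6 = 5 − 6 = -1.
Assume P_k = 5·4^k − 6 for some k ≥ 0.
Then P_{k+1} = 4P_k + 18 = 4·(5·4^k − 6) + 18 = 20·4^k − 24 + 18 = 5·4^{k+1} − 6.
So the formula holds for k+1, and by induction P_i = 5·4^i − 6 for all i ≥ 0.

P_i = 5·4^i − 6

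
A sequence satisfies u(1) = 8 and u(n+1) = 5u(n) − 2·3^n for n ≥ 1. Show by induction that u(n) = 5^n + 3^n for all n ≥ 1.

Base case: u(1) = 8, and 5^1 + 3^1 = 5 + 3 = 8.
Assume u(k) = 5^k + 3^k for some k ≥ 1.
Then u(k+1) = 5u(k) − 2·3^k = 5·(5^k + 3^k) − 2·3^k = 5^{k+1} + 5·3^k − 2·3^k = 5^{k+1} + 3·3^k = 5^{k+1} + 3^{k+1}.
By induction, u(n) = 5^n + 3^n for all n ≥ 1.

u(n) = 5^n + 3^n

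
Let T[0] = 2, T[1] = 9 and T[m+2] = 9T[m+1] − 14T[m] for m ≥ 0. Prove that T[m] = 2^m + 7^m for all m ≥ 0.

Base cases: T[0] = 2 and 2^0 + 7^0 = 2; T[1] = 9 and 2^1 + 7^1 = 9.
Assume T[j] = 2^j + 7^j for all 0 ≤ j ≤ r, where r ≥ 1.
Then T[r+1] = 9T[r] − 14T[r−1] = 9·(2^r + 7^r) − 14·(2^{r−1} + 7^{r−1}) = (9·2 − 14)2^{r−1} + (9·7 − 14)7^{r−1} = 4·2^{r−1} + 49·7^{r−1} = 2^{r+1} + 7^{r+1}.
Hence T[m] = 2^m + 7^m for every m ≥ 0, by strong induction.

T[m] = 2^m + 7^m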